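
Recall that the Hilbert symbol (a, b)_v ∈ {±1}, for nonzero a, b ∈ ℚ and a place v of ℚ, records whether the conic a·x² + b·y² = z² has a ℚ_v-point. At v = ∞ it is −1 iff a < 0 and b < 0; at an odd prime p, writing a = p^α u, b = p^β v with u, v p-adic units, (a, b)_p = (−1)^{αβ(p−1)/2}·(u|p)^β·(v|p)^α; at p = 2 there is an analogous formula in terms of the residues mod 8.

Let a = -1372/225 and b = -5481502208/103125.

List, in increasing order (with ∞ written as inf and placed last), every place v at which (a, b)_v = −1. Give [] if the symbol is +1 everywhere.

Mod squares: a ≡ -7, b ≡ -30030. Check v ∈ {∞, 2, 3, 5, 7, 11, 13}.
v=∞: -7 < 0 and -30030 < 0  ⇒  (a,b)_∞ = -1.
v=2: v_2(a)=2, v_2(b)=9; units ≡ 1, 1 (mod 8); ε·ε+αω+βω = 0·0+2·0+9·0 ≡ 0  ⇒  (a,b)_2 = +1.
v=11: a=11^0·(≡5), b=11^-1·(≡9) mod 11; (5|11)=+1, (9|11)=+1; (−1)^{0·-1·5}·(+1)^-1·(+1)^0 = +1.
v=13: a=13^0·(≡8), b=13^1·(≡1) mod 13; (8|13)=-1, (1|13)=+1; (−1)^{0·1·6}·(-1)^1·(+1)^0 = -1.
v=5: a=5^-2·(≡2), b=5^-5·(≡4) mod 5; (2|5)=-1, (4|5)=+1; (−1)^{-2·-5·2}·(-1)^-5·(+1)^-2 = -1.
v=7: a=7^3·(≡3), b=7^7·(≡1) mod 7; (3|7)=-1, (1|7)=+1; (−1)^{3·7·3}·(-1)^7·(+1)^3 = +1.
v=3: a=3^-2·(≡2), b=3^-1·(≡1) mod 3; (2|3)=-1, (1|3)=+1; (−1)^{-2·-1·1}·(-1)^-1·(+1)^-2 = -1.
(-7, -30030 / ℚ) ramifies at {3, 5, 13, ∞}: a division algebra.

[3, 5, 13, inf]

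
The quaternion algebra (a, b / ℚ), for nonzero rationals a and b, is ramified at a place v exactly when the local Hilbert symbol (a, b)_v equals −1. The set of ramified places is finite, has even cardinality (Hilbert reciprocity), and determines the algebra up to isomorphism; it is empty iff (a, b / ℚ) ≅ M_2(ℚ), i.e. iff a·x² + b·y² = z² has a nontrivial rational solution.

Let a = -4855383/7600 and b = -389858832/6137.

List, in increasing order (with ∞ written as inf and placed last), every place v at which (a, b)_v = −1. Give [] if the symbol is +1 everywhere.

[2, 19, 23, 29, 41, inf]

(a, b) ≡ (-1138917, -5113889) mod (ℚ^×)²; places V = {2, 3, 5, 11, 13, 17, 19, 23, 29, 41, 53, ∞}.
(a,b)_3: α=5, u≡2; β=4, v≡1 (mod 3); (2|3)=-1, (1|3)=+1; sign (−1)^0·-1^4·+1^5 = +1.
(a,b)_29: α=1, u≡24; β=1, v≡10 (mod 29); (24|29)=+1, (10|29)=-1; sign (−1)^0·+1^1·-1^1 = -1.
(a,b)_53: α=1, u≡29; β=0, v≡29 (mod 53); (29|53)=+1, (29|53)=+1; sign (−1)^0·+1^0·+1^1 = +1.
(a,b)_23: α=0, u≡17; β=1, v≡7 (mod 23); (17|23)=-1, (7|23)=-1; sign (−1)^0·-1^1·-1^0 = -1.
(a,b)_13: α=1, u≡8; β=0, v≡1 (mod 13); (8|13)=-1, (1|13)=+1; sign (−1)^0·-1^0·+1^1 = +1.
(a,b)_5: α=-2, u≡3; β=0, v≡4 (mod 5); (3|5)=-1, (4|5)=+1; sign (−1)^0·-1^0·+1^-2 = +1.
(a,b)_17: α=0, u≡4; β=-1, v≡15 (mod 17); (4|17)=+1, (15|17)=+1; sign (−1)^0·+1^-1·+1^0 = +1.
(a,b)_∞: sgn(-1138917)=−, sgn(-5113889)=−, so -1.
(a,b)_11: α=0, u≡5; β=1, v≡9 (mod 11); (5|11)=+1, (9|11)=+1; sign (−1)^0·+1^1·+1^0 = +1.
(a,b)_41: α=0, u≡11; β=1, v≡34 (mod 41); (11|41)=-1, (34|41)=-1; sign (−1)^0·-1^1·-1^0 = -1.
(a,b)_19: α=-1, u≡10; β=-2, v≡18 (mod 19); (10|19)=-1, (18|19)=-1; sign (−1)^0·-1^-2·-1^-1 = -1.
(a,b)_2: α=-4, β=4; u≡3, v≡7 (mod 8); ε(u)ε(v)=1·1, αω(v)=-4·0, βω(u)=4·1; sum ≡ 1  ⇒  -1.
|Ram(-1138917, -5113889)| = 6, even; anisotropic at {2, 19, 23, 29, 41, ∞}.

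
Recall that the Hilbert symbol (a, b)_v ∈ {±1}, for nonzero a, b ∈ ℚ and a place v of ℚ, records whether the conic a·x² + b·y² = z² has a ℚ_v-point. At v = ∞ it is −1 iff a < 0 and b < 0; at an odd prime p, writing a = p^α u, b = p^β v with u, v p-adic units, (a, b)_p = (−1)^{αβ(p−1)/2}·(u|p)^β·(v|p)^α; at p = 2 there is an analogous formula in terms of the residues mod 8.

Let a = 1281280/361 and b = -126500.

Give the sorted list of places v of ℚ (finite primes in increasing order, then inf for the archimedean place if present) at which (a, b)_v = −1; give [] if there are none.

[5, 23]

Mod squares: a ≡ 5005, b ≡ -1265. Check v ∈ {∞, 2, 5, 7, 11, 13, 19, 23}.
v=23: a=23^0·(≡17), b=23^1·(≡20) mod 23; (17|23)=-1, (20|23)=-1; (−1)^{0·1·11}·(-1)^1·(-1)^0 = -1.
v=11: a=11^1·(≡5), b=11^1·(≡6) mod 11; (5|11)=+1, (6|11)=-1; (−1)^{1·1·5}·(+1)^1·(-1)^1 = +1.
v=∞: 5005 > 0 and -1265 < 0  ⇒  (a,b)_∞ = +1.
v=2: v_2(a)=8, v_2(b)=2; units ≡ 5, 7 (mod 8); ε·ε+αω+βω = 0·1+8·0+2·1 ≡ 0  ⇒  (a,b)_2 = +1.
v=13: a=13^1·(≡2), b=13^0·(≡3) mod 13; (2|13)=-1, (3|13)=+1; (−1)^{1·0·6}·(-1)^0·(+1)^1 = +1.
v=5: a=5^1·(≡1), b=5^3·(≡3) mod 5; (1|5)=+1, (3|5)=-1; (−1)^{1·3·2}·(+1)^3·(-1)^1 = -1.
v=19: a=19^-2·(≡15), b=19^0·(≡2) mod 19; (15|19)=-1, (2|19)=-1; (−1)^{-2·0·9}·(-1)^0·(-1)^-2 = +1.
v=7: a=7^1·(≡1), b=7^0·(≡4) mod 7; (1|7)=+1, (4|7)=+1; (−1)^{1·0·3}·(+1)^0·(+1)^1 = +1.
(5005, -1265 / ℚ) ramifies at {5, 23}: a division algebra.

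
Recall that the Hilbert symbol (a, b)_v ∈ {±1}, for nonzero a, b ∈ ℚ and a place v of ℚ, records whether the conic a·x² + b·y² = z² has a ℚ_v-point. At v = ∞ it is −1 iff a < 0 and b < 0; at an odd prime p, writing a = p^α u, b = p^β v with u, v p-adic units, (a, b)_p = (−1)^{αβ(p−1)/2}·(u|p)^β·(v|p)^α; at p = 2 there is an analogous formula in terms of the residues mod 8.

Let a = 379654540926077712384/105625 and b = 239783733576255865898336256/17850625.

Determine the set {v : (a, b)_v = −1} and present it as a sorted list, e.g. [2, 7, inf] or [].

[2, 3, 17, 19]

(a, b) ≡ (1305566, 2679) mod (ℚ^×)²; places V = {2, 3, 5, 13, 17, 19, 43, 47, ∞}.
(a,b)_17: α=3, u≡9; β=4, v≡5 (mod 17); (9|17)=+1, (5|17)=-1; sign (−1)^0·+1^4·-1^3 = -1.
(a,b)_2: α=11, β=16; u≡7, v≡7 (mod 8); ε(u)ε(v)=1·1, αω(v)=11·0, βω(u)=16·0; sum ≡ 1  ⇒  -1.
(a,b)_3: α=12, u≡2; β=15, v≡2 (mod 3); (2|3)=-1, (2|3)=-1; sign (−1)^0·-1^15·-1^12 = -1.
(a,b)_43: α=3, u≡17; β=4, v≡16 (mod 43); (17|43)=+1, (16|43)=+1; sign (−1)^0·+1^4·+1^3 = +1.
(a,b)_13: α=-2, u≡11; β=-4, v≡3 (mod 13); (11|13)=-1, (3|13)=+1; sign (−1)^0·-1^-4·+1^-2 = +1.
(a,b)_∞: sgn(1305566)=+, sgn(2679)=+, so +1.
(a,b)_5: α=-4, u≡1; β=-4, v≡1 (mod 5); (1|5)=+1, (1|5)=+1; sign (−1)^0·+1^-4·+1^-4 = +1.
(a,b)_19: α=1, u≡10; β=1, v≡13 (mod 19); (10|19)=-1, (13|19)=-1; sign (−1)^1·-1^1·-1^1 = -1.
(a,b)_47: α=1, u≡6; β=1, v≡13 (mod 47); (6|47)=+1, (13|47)=-1; sign (−1)^1·+1^1·-1^1 = +1.
(1305566, 2679 / ℚ) ramifies at {2, 3, 17, 19}: a division algebra.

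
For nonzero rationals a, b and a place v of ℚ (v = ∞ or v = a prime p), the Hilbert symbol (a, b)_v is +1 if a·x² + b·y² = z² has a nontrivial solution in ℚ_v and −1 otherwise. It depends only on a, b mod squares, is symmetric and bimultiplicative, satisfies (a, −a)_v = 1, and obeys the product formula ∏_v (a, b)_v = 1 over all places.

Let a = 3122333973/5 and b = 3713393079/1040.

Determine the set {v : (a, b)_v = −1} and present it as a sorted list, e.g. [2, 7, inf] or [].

[19, 23]

(a, b) ≡ (2185, 85215) mod (ℚ^×)²; places V = {2, 3, 5, 11, 13, 17, 19, 23, ∞}.
(a,b)_∞: sgn(2185)=+, sgn(85215)=+, so +1.
(a,b)_23: α=1, u≡3; β=1, v≡3 (mod 23); (3|23)=+1, (3|23)=+1; sign (−1)^1·+1^1·+1^1 = -1.
(a,b)_2: α=0, β=-4; u≡1, v≡7 (mod 8); ε(u)ε(v)=0·1, αω(v)=0·0, βω(u)=-4·0; sum ≡ 0  ⇒  +1.
(a,b)_13: α=0, u≡1; β=-1, v≡3 (mod 13); (1|13)=+1, (3|13)=+1; sign (−1)^0·+1^-1·+1^0 = +1.
(a,b)_5: α=-1, u≡3; β=-1, v≡3 (mod 5); (3|5)=-1, (3|5)=-1; sign (−1)^0·-1^-1·-1^-1 = +1.
(a,b)_19: α=1, u≡6; β=1, v≡6 (mod 19); (6|19)=+1, (6|19)=+1; sign (−1)^1·+1^1·+1^1 = -1.
(a,b)_3: α=10, u≡1; β=5, v≡1 (mod 3); (1|3)=+1, (1|3)=+1; sign (−1)^0·+1^5·+1^10 = +1.
(a,b)_17: α=0, u≡1; β=2, v≡6 (mod 17); (1|17)=+1, (6|17)=-1; sign (−1)^0·+1^2·-1^0 = +1.
(a,b)_11: α=2, u≡6; β=2, v≡4 (mod 11); (6|11)=-1, (4|11)=+1; sign (−1)^0·-1^2·+1^2 = +1.
Ram(2185, 85215) = {19, 23}; no ℚ_19-point on the conic.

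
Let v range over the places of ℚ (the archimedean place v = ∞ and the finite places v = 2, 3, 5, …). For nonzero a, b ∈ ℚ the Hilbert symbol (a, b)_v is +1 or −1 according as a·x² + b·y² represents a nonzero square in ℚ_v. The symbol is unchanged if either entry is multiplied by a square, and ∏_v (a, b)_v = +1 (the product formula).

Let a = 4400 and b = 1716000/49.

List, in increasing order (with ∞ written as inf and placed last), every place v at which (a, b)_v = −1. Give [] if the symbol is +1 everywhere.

[2, 3, 11, 13]

(a, b) ≡ (11, 4290) mod (ℚ^×)²; places V = {2, 3, 5, 7, 11, 13, ∞}.
(a,b)_2: α=4, β=5; u≡3, v≡1 (mod 8); ε(u)ε(v)=1·0, αω(v)=4·0, βω(u)=5·1; sum ≡ 1  ⇒  -1.
(a,b)_3: α=0, u≡2; β=1, v≡2 (mod 3); (2|3)=-1, (2|3)=-1; sign (−1)^0·-1^1·-1^0 = -1.
(a,b)_5: α=2, u≡1; β=3, v≡2 (mod 5); (1|5)=+1, (2|5)=-1; sign (−1)^0·+1^3·-1^2 = +1.
(a,b)_13: α=0, u≡6; β=1, v≡5 (mod 13); (6|13)=-1, (5|13)=-1; sign (−1)^0·-1^1·-1^0 = -1.
(a,b)_11: α=1, u≡4; β=1, v≡4 (mod 11); (4|11)=+1, (4|11)=+1; sign (−1)^1·+1^1·+1^1 = -1.
(a,b)_∞: sgn(11)=+, sgn(4290)=+, so +1.
(a,b)_7: α=0, u≡4; β=-2, v≡6 (mod 7); (4|7)=+1, (6|7)=-1; sign (−1)^0·+1^-2·-1^0 = +1.
Ram(11, 4290) = {2, 3, 11, 13}; no ℚ_2-point on the conic.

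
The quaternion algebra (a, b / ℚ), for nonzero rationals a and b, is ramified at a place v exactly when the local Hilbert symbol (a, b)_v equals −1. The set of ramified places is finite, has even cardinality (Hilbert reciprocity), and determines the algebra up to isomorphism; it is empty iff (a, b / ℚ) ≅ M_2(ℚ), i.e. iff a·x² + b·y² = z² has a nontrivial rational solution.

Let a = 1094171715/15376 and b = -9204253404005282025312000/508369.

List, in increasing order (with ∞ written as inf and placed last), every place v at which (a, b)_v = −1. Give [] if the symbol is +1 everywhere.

(a, b) ≡ (50635, -65455) mod (ℚ^×)²; places V = {2, 3, 5, 7, 13, 17, 19, 23, 31, 41, 53, ∞}.
(a,b)_7: α=4, u≡2; β=2, v≡1 (mod 7); (2|7)=+1, (1|7)=+1; sign (−1)^0·+1^2·+1^4 = +1.
(a,b)_23: α=0, u≡12; β=-2, v≡13 (mod 23); (12|23)=+1, (13|23)=+1; sign (−1)^0·+1^-2·+1^0 = +1.
(a,b)_5: α=1, u≡3; β=3, v≡1 (mod 5); (3|5)=-1, (1|5)=+1; sign (−1)^0·-1^3·+1^1 = -1.
(a,b)_19: α=1, u≡6; β=3, v≡13 (mod 19); (6|19)=+1, (13|19)=-1; sign (−1)^1·+1^3·-1^1 = +1.
(a,b)_41: α=1, u≡10; β=4, v≡29 (mod 41); (10|41)=+1, (29|41)=-1; sign (−1)^0·+1^4·-1^1 = -1.
(a,b)_53: α=0, u≡3; β=1, v≡44 (mod 53); (3|53)=-1, (44|53)=+1; sign (−1)^0·-1^1·+1^0 = -1.
(a,b)_17: α=0, u≡15; β=2, v≡6 (mod 17); (15|17)=+1, (6|17)=-1; sign (−1)^0·+1^2·-1^0 = +1.
(a,b)_∞: sgn(50635)=+, sgn(-65455)=−, so +1.
(a,b)_2: α=-4, β=8; u≡3, v≡1 (mod 8); ε(u)ε(v)=1·0, αω(v)=-4·0, βω(u)=8·1; sum ≡ 0  ⇒  +1.
(a,b)_31: α=-2, u≡17; β=-2, v≡24 (mod 31); (17|31)=-1, (24|31)=-1; sign (−1)^0·-1^-2·-1^-2 = +1.
(a,b)_13: α=1, u≡5; β=3, v≡9 (mod 13); (5|13)=-1, (9|13)=+1; sign (−1)^0·-1^3·+1^1 = -1.
(a,b)_3: α=2, u≡1; β=2, v≡2 (mod 3); (1|3)=+1, (2|3)=-1; sign (−1)^0·+1^2·-1^2 = +1.
Ram(50635, -65455) = {5, 13, 41, 53}; no ℚ_5-point on the conic.

[5, 13, 41, 53]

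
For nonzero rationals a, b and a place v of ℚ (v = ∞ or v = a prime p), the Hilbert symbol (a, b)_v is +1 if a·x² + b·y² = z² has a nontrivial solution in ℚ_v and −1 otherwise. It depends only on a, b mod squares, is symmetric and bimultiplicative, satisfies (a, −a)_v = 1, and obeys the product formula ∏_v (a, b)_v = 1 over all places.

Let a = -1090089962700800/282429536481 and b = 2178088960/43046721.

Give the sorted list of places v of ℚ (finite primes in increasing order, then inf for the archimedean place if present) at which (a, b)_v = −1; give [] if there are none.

[2, 5]

(a, b) ≡ (-17, 115) mod (ℚ^×)²; places V = {2, 3, 5, 17, 23, ∞}.
(a,b)_23: α=2, u≡8; β=1, v≡22 (mod 23); (8|23)=+1, (22|23)=-1; sign (−1)^0·+1^1·-1^2 = +1.
(a,b)_2: α=24, β=16; u≡7, v≡3 (mod 8); ε(u)ε(v)=1·1, αω(v)=24·1, βω(u)=16·0; sum ≡ 1  ⇒  -1.
(a,b)_5: α=2, u≡3; β=1, v≡2 (mod 5); (3|5)=-1, (2|5)=-1; sign (−1)^0·-1^1·-1^2 = -1.
(a,b)_∞: sgn(-17)=−, sgn(115)=+, so +1.
(a,b)_17: α=3, u≡16; β=2, v≡13 (mod 17); (16|17)=+1, (13|17)=+1; sign (−1)^0·+1^2·+1^3 = +1.
(a,b)_3: α=-24, u≡1; β=-16, v≡1 (mod 3); (1|3)=+1, (1|3)=+1; sign (−1)^0·+1^-16·+1^-24 = +1.
(-17, 115 / ℚ) ramifies at {2, 5}: a division algebra.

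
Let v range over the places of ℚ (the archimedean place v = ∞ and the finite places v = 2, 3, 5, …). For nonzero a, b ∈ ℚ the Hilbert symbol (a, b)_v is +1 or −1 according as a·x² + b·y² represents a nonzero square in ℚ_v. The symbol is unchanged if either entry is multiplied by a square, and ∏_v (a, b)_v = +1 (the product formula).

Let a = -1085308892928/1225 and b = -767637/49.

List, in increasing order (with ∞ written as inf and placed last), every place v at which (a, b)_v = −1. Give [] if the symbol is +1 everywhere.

[3, 41, 43, inf]

Mod squares: a ≡ -2787303, b ≡ -13. Check v ∈ {∞, 2, 3, 5, 7, 13, 17, 31, 41, 43}.
v=13: a=13^2·(≡1), b=13^1·(≡1) mod 13; (1|13)=+1, (1|13)=+1; (−1)^{2·1·6}·(+1)^1·(+1)^2 = +1.
v=3: a=3^3·(≡2), b=3^10·(≡2) mod 3; (2|3)=-1, (2|3)=-1; (−1)^{3·10·1}·(-1)^10·(-1)^3 = -1.
v=2: v_2(a)=8, v_2(b)=0; units ≡ 1, 3 (mod 8); ε·ε+αω+βω = 0·1+8·1+0·0 ≡ 0  ⇒  (a,b)_2 = +1.
v=31: a=31^1·(≡18), b=31^0·(≡25) mod 31; (18|31)=+1, (25|31)=+1; (−1)^{1·0·15}·(+1)^0·(+1)^1 = +1.
v=43: a=43^1·(≡10), b=43^0·(≡7) mod 43; (10|43)=+1, (7|43)=-1; (−1)^{1·0·21}·(+1)^0·(-1)^1 = -1.
v=17: a=17^1·(≡14), b=17^0·(≡1) mod 17; (14|17)=-1, (1|17)=+1; (−1)^{1·0·8}·(-1)^0·(+1)^1 = +1.
v=41: a=41^1·(≡40), b=41^0·(≡11) mod 41; (40|41)=+1, (11|41)=-1; (−1)^{1·0·20}·(+1)^0·(-1)^1 = -1.
v=∞: -2787303 < 0 and -13 < 0  ⇒  (a,b)_∞ = -1.
v=5: a=5^-2·(≡3), b=5^0·(≡2) mod 5; (3|5)=-1, (2|5)=-1; (−1)^{-2·0·2}·(-1)^0·(-1)^-2 = +1.
v=7: a=7^-2·(≡5), b=7^-2·(≡4) mod 7; (5|7)=-1, (4|7)=+1; (−1)^{-2·-2·3}·(-1)^-2·(+1)^-2 = +1.
|Ram(-2787303, -13)| = 4, even; anisotropic at {3, 41, 43, ∞}.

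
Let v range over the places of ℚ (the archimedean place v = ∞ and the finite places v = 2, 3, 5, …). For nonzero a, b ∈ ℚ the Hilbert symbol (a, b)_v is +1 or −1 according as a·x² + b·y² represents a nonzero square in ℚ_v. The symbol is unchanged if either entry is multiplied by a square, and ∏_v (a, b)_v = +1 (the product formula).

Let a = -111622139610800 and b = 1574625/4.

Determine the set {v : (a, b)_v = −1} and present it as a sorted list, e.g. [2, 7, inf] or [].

[5, 13]

Mod squares: a ≡ -323, b ≡ 62985. Check v ∈ {∞, 2, 3, 5, 7, 13, 17, 19}.
v=17: a=17^3·(≡9), b=17^1·(≡15) mod 17; (9|17)=+1, (15|17)=+1; (−1)^{3·1·8}·(+1)^1·(+1)^3 = +1.
v=5: a=5^2·(≡3), b=5^3·(≡3) mod 5; (3|5)=-1, (3|5)=-1; (−1)^{2·3·2}·(-1)^3·(-1)^2 = -1.
v=13: a=13^2·(≡7), b=13^1·(≡1) mod 13; (7|13)=-1, (1|13)=+1; (−1)^{2·1·6}·(-1)^1·(+1)^2 = -1.
v=∞: -323 < 0 and 62985 > 0  ⇒  (a,b)_∞ = +1.
v=3: a=3^0·(≡1), b=3^1·(≡1) mod 3; (1|3)=+1, (1|3)=+1; (−1)^{0·1·1}·(+1)^1·(+1)^0 = +1.
v=19: a=19^3·(≡14), b=19^1·(≡4) mod 19; (14|19)=-1, (4|19)=+1; (−1)^{3·1·9}·(-1)^1·(+1)^3 = +1.
v=7: a=7^2·(≡6), b=7^0·(≡6) mod 7; (6|7)=-1, (6|7)=-1; (−1)^{2·0·3}·(-1)^0·(-1)^2 = +1.
v=2: v_2(a)=4, v_2(b)=-2; units ≡ 5, 1 (mod 8); ε·ε+αω+βω = 0·0+4·0+-2·1 ≡ 0  ⇒  (a,b)_2 = +1.
Ram(-323, 62985) = {5, 13}; no ℚ_5-point on the conic.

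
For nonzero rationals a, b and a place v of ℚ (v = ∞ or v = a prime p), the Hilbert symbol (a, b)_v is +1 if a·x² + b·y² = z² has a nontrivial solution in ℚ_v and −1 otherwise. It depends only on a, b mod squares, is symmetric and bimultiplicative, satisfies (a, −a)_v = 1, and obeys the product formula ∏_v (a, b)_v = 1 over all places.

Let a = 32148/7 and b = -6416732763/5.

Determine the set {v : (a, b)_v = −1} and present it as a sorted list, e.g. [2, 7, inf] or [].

Mod squares: a ≡ 6251, b ≡ -1097215. Check v ∈ {∞, 2, 3, 5, 7, 19, 23, 29, 47}.
v=2: v_2(a)=2, v_2(b)=0; units ≡ 3, 1 (mod 8); ε·ε+αω+βω = 1·0+2·0+0·1 ≡ 0  ⇒  (a,b)_2 = +1.
v=29: a=29^0·(≡23), b=29^1·(≡21) mod 29; (23|29)=+1, (21|29)=-1; (−1)^{0·1·14}·(+1)^1·(-1)^0 = +1.
v=23: a=23^0·(≡9), b=23^1·(≡11) mod 23; (9|23)=+1, (11|23)=-1; (−1)^{0·1·11}·(+1)^1·(-1)^0 = +1.
v=19: a=19^1·(≡11), b=19^2·(≡7) mod 19; (11|19)=+1, (7|19)=+1; (−1)^{1·2·9}·(+1)^2·(+1)^1 = +1.
v=5: a=5^0·(≡4), b=5^-1·(≡2) mod 5; (4|5)=+1, (2|5)=-1; (−1)^{0·-1·2}·(+1)^-1·(-1)^0 = +1.
v=47: a=47^1·(≡44), b=47^1·(≡34) mod 47; (44|47)=-1, (34|47)=+1; (−1)^{1·1·23}·(-1)^1·(+1)^1 = +1.
v=∞: 6251 > 0 and -1097215 < 0  ⇒  (a,b)_∞ = +1.
v=7: a=7^-1·(≡4), b=7^1·(≡3) mod 7; (4|7)=+1, (3|7)=-1; (−1)^{-1·1·3}·(+1)^1·(-1)^-1 = +1.
v=3: a=3^2·(≡2), b=3^4·(≡2) mod 3; (2|3)=-1, (2|3)=-1; (−1)^{2·4·1}·(-1)^4·(-1)^2 = +1.
Ram(a, b) = ∅: the form 6251·x² + -1097215·y² − z² is isotropic over every ℚ_v, so by Hasse–Minkowski it is isotropic over ℚ.

[]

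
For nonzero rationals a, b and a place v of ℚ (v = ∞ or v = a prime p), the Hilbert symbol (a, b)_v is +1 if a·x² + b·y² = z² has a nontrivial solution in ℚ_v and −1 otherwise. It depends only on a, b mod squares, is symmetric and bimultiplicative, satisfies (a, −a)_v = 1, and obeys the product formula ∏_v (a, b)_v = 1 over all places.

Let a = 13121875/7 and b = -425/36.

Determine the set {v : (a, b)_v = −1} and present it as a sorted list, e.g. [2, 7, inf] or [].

Mod squares: a ≡ 146965, b ≡ -17. Check v ∈ {∞, 2, 3, 5, 7, 13, 17, 19}.
v=3: a=3^0·(≡1), b=3^-2·(≡1) mod 3; (1|3)=+1, (1|3)=+1; (−1)^{0·-2·1}·(+1)^-2·(+1)^0 = +1.
v=13: a=13^1·(≡6), b=13^0·(≡3) mod 13; (6|13)=-1, (3|13)=+1; (−1)^{1·0·6}·(-1)^0·(+1)^1 = +1.
v=∞: 146965 > 0 and -17 < 0  ⇒  (a,b)_∞ = +1.
v=19: a=19^1·(≡10), b=19^0·(≡13) mod 19; (10|19)=-1, (13|19)=-1; (−1)^{1·0·9}·(-1)^0·(-1)^1 = -1.
v=2: v_2(a)=0, v_2(b)=-2; units ≡ 5, 7 (mod 8); ε·ε+αω+βω = 0·1+0·0+-2·1 ≡ 0  ⇒  (a,b)_2 = +1.
v=5: a=5^5·(≡2), b=5^2·(≡3) mod 5; (2|5)=-1, (3|5)=-1; (−1)^{5·2·2}·(-1)^2·(-1)^5 = -1.
v=17: a=17^1·(≡1), b=17^1·(≡13) mod 17; (1|17)=+1, (13|17)=+1; (−1)^{1·1·8}·(+1)^1·(+1)^1 = +1.
v=7: a=7^-1·(≡4), b=7^0·(≡2) mod 7; (4|7)=+1, (2|7)=+1; (−1)^{-1·0·3}·(+1)^0·(+1)^-1 = +1.
Ram(146965, -17) = {5, 19}; no ℚ_5-point on the conic.

[5, 19]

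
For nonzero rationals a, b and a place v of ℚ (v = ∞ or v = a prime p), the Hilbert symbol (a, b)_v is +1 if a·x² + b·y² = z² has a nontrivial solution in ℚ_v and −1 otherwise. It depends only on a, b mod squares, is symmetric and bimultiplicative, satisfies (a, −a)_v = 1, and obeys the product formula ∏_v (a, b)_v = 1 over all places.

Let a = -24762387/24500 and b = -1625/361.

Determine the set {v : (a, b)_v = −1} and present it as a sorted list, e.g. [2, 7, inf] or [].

Mod squares: a ≡ -15, b ≡ -65. Check v ∈ {∞, 2, 3, 5, 7, 13, 17, 19}.
v=5: a=5^-3·(≡3), b=5^3·(≡2) mod 5; (3|5)=-1, (2|5)=-1; (−1)^{-3·3·2}·(-1)^3·(-1)^-3 = +1.
v=7: a=7^-2·(≡5), b=7^0·(≡5) mod 7; (5|7)=-1, (5|7)=-1; (−1)^{-2·0·3}·(-1)^0·(-1)^-2 = +1.
v=13: a=13^4·(≡7), b=13^1·(≡7) mod 13; (7|13)=-1, (7|13)=-1; (−1)^{4·1·6}·(-1)^1·(-1)^4 = -1.
v=19: a=19^0·(≡1), b=19^-2·(≡9) mod 19; (1|19)=+1, (9|19)=+1; (−1)^{0·-2·9}·(+1)^-2·(+1)^0 = +1.
v=2: v_2(a)=-2, v_2(b)=0; units ≡ 1, 7 (mod 8); ε·ε+αω+βω = 0·1+-2·0+0·0 ≡ 0  ⇒  (a,b)_2 = +1.
v=∞: -15 < 0 and -65 < 0  ⇒  (a,b)_∞ = -1.
v=17: a=17^2·(≡16), b=17^0·(≡6) mod 17; (16|17)=+1, (6|17)=-1; (−1)^{2·0·8}·(+1)^0·(-1)^2 = +1.
v=3: a=3^1·(≡1), b=3^0·(≡1) mod 3; (1|3)=+1, (1|3)=+1; (−1)^{1·0·1}·(+1)^0·(+1)^1 = +1.
Ram(-15, -65) = {13, ∞}; no ℚ_13-point on the conic.

[13, inf]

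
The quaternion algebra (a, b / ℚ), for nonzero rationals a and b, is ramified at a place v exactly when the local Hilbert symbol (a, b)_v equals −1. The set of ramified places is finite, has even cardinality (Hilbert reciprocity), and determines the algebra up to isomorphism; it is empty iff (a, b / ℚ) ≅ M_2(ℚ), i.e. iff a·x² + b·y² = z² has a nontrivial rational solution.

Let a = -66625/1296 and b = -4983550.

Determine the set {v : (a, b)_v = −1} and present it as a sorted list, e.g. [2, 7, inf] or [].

[5, 11, 13, inf]

Mod squares: a ≡ -2665, b ≡ -199342. Check v ∈ {∞, 2, 3, 5, 11, 13, 17, 41}.
v=∞: -2665 < 0 and -199342 < 0  ⇒  (a,b)_∞ = -1.
v=11: a=11^0·(≡10), b=11^1·(≡7) mod 11; (10|11)=-1, (7|11)=-1; (−1)^{0·1·5}·(-1)^1·(-1)^0 = -1.
v=5: a=5^3·(≡2), b=5^2·(≡3) mod 5; (2|5)=-1, (3|5)=-1; (−1)^{3·2·2}·(-1)^2·(-1)^3 = -1.
v=3: a=3^-4·(≡2), b=3^0·(≡2) mod 3; (2|3)=-1, (2|3)=-1; (−1)^{-4·0·1}·(-1)^0·(-1)^-4 = +1.
v=13: a=13^1·(≡4), b=13^1·(≡7) mod 13; (4|13)=+1, (7|13)=-1; (−1)^{1·1·6}·(+1)^1·(-1)^1 = -1.
v=41: a=41^1·(≡17), b=41^1·(≡15) mod 41; (17|41)=-1, (15|41)=-1; (−1)^{1·1·20}·(-1)^1·(-1)^1 = +1.
v=2: v_2(a)=-4, v_2(b)=1; units ≡ 7, 1 (mod 8); ε·ε+αω+βω = 1·0+-4·0+1·0 ≡ 0  ⇒  (a,b)_2 = +1.
v=17: a=17^0·(≡8), b=17^1·(≡15) mod 17; (8|17)=+1, (15|17)=+1; (−1)^{0·1·8}·(+1)^1·(+1)^0 = +1.
(-2665, -199342 / ℚ) ramifies at {5, 11, 13, ∞}: a division algebra.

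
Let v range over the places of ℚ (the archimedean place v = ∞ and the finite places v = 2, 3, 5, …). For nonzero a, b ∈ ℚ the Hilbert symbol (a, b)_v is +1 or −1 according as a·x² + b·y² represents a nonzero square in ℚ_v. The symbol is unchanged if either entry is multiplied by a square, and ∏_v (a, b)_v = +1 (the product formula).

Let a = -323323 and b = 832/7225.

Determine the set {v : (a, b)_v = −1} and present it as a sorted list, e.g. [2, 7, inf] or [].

(a, b) ≡ (-323323, 13) mod (ℚ^×)²; places V = {2, 5, 7, 11, 13, 17, 19, ∞}.
(a,b)_13: α=1, u≡11; β=1, v≡9 (mod 13); (11|13)=-1, (9|13)=+1; sign (−1)^0·-1^1·+1^1 = -1.
(a,b)_∞: sgn(-323323)=−, sgn(13)=+, so +1.
(a,b)_17: α=1, u≡4; β=-2, v≡2 (mod 17); (4|17)=+1, (2|17)=+1; sign (−1)^0·+1^-2·+1^1 = +1.
(a,b)_19: α=1, u≡7; β=0, v≡3 (mod 19); (7|19)=+1, (3|19)=-1; sign (−1)^0·+1^0·-1^1 = -1.
(a,b)_7: α=1, u≡4; β=0, v≡6 (mod 7); (4|7)=+1, (6|7)=-1; sign (−1)^0·+1^0·-1^1 = -1.
(a,b)_11: α=1, u≡10; β=0, v≡2 (mod 11); (10|11)=-1, (2|11)=-1; sign (−1)^0·-1^0·-1^1 = -1.
(a,b)_2: α=0, β=6; u≡5, v≡5 (mod 8); ε(u)ε(v)=0·0, αω(v)=0·1, βω(u)=6·1; sum ≡ 0  ⇒  +1.
(a,b)_5: α=0, u≡2; β=-2, v≡3 (mod 5); (2|5)=-1, (3|5)=-1; sign (−1)^0·-1^-2·-1^0 = +1.
|Ram(-323323, 13)| = 4, even; anisotropic at {7, 11, 13, 19}.

[7, 11, 13, 19]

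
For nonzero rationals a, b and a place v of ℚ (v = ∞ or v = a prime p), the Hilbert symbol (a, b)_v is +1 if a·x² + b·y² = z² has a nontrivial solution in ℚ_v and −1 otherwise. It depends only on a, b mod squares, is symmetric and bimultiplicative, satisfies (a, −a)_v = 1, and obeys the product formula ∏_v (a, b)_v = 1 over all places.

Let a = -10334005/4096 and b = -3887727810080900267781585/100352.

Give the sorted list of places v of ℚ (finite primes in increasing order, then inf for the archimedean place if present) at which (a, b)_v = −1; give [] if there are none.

(a, b) ≡ (-85405, -179170) mod (ℚ^×)²; places V = {2, 3, 5, 7, 11, 13, 19, 23, 29, 31, 41, ∞}.
(a,b)_5: α=1, u≡4; β=1, v≡4 (mod 5); (4|5)=+1, (4|5)=+1; sign (−1)^0·+1^1·+1^1 = +1.
(a,b)_23: α=0, u≡5; β=1, v≡17 (mod 23); (5|23)=-1, (17|23)=-1; sign (−1)^0·-1^1·-1^0 = -1.
(a,b)_3: α=0, u≡2; β=2, v≡2 (mod 3); (2|3)=-1, (2|3)=-1; sign (−1)^0·-1^2·-1^0 = +1.
(a,b)_19: α=1, u≡12; β=3, v≡14 (mod 19); (12|19)=-1, (14|19)=-1; sign (−1)^1·-1^3·-1^1 = -1.
(a,b)_11: α=2, u≡8; β=2, v≡9 (mod 11); (8|11)=-1, (9|11)=+1; sign (−1)^0·-1^2·+1^2 = +1.
(a,b)_41: α=0, u≡40; β=1, v≡34 (mod 41); (40|41)=+1, (34|41)=-1; sign (−1)^0·+1^1·-1^0 = +1.
(a,b)_∞: sgn(-85405)=−, sgn(-179170)=−, so -1.
(a,b)_2: α=-12, β=-11; u≡3, v≡7 (mod 8); ε(u)ε(v)=1·1, αω(v)=-12·0, βω(u)=-11·1; sum ≡ 0  ⇒  +1.
(a,b)_29: α=1, u≡1; β=4, v≡27 (mod 29); (1|29)=+1, (27|29)=-1; sign (−1)^0·+1^4·-1^1 = -1.
(a,b)_13: α=0, u≡7; β=2, v≡10 (mod 13); (7|13)=-1, (10|13)=+1; sign (−1)^0·-1^2·+1^0 = +1.
(a,b)_31: α=1, u≡28; β=4, v≡2 (mod 31); (28|31)=+1, (2|31)=+1; sign (−1)^0·+1^4·+1^1 = +1.
(a,b)_7: α=0, u≡4; β=-2, v≡2 (mod 7); (4|7)=+1, (2|7)=+1; sign (−1)^0·+1^-2·+1^0 = +1.
|Ram(-85405, -179170)| = 4, even; anisotropic at {19, 23, 29, ∞}.

[19, 23, 29, inf]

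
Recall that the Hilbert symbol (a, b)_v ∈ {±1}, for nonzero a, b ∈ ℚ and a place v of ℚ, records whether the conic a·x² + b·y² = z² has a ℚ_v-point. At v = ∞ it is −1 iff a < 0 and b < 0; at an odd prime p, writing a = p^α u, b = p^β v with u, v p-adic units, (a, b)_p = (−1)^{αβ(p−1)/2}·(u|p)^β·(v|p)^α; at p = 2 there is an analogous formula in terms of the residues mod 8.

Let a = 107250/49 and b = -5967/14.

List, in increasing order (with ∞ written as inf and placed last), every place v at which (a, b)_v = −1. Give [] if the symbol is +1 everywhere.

[3, 5, 7, 11, 13, 17]

Mod squares: a ≡ 4290, b ≡ -9282. Check v ∈ {∞, 2, 3, 5, 7, 11, 13, 17}.
v=3: a=3^1·(≡2), b=3^3·(≡2) mod 3; (2|3)=-1, (2|3)=-1; (−1)^{1·3·1}·(-1)^3·(-1)^1 = -1.
v=13: a=13^1·(≡6), b=13^1·(≡9) mod 13; (6|13)=-1, (9|13)=+1; (−1)^{1·1·6}·(-1)^1·(+1)^1 = -1.
v=5: a=5^3·(≡2), b=5^0·(≡2) mod 5; (2|5)=-1, (2|5)=-1; (−1)^{3·0·2}·(-1)^0·(-1)^3 = -1.
v=2: v_2(a)=1, v_2(b)=-1; units ≡ 1, 7 (mod 8); ε·ε+αω+βω = 0·1+1·0+-1·0 ≡ 0  ⇒  (a,b)_2 = +1.
v=11: a=11^1·(≡3), b=11^0·(≡2) mod 11; (3|11)=+1, (2|11)=-1; (−1)^{1·0·5}·(+1)^0·(-1)^1 = -1.
v=17: a=17^0·(≡10), b=17^1·(≡15) mod 17; (10|17)=-1, (15|17)=+1; (−1)^{0·1·8}·(-1)^1·(+1)^0 = -1.
v=7: a=7^-2·(≡3), b=7^-1·(≡2) mod 7; (3|7)=-1, (2|7)=+1; (−1)^{-2·-1·3}·(-1)^-1·(+1)^-2 = -1.
v=∞: 4290 > 0 and -9282 < 0  ⇒  (a,b)_∞ = +1.
|Ram(4290, -9282)| = 6, even; anisotropic at {3, 5, 7, 11, 13, 17}.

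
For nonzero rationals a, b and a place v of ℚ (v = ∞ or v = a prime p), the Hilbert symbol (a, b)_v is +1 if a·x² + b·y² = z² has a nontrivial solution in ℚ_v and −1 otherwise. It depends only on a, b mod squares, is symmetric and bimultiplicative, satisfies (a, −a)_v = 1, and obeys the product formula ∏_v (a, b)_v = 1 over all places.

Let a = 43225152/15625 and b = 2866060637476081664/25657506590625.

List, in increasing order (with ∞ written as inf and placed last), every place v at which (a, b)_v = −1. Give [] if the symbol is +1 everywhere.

[5, 7, 31, 41]

(a, b) ≡ (2337, 2535645) mod (ℚ^×)²; places V = {2, 3, 5, 7, 13, 17, 19, 31, 41, ∞}.
(a,b)_13: α=0, u≡4; β=-6, v≡7 (mod 13); (4|13)=+1, (7|13)=-1; sign (−1)^0·+1^-6·-1^0 = +1.
(a,b)_2: α=6, β=12; u≡1, v≡5 (mod 8); ε(u)ε(v)=0·0, αω(v)=6·1, βω(u)=12·0; sum ≡ 0  ⇒  +1.
(a,b)_41: α=1, u≡20; β=1, v≡14 (mod 41); (20|41)=+1, (14|41)=-1; sign (−1)^0·+1^1·-1^1 = -1.
(a,b)_7: α=0, u≡5; β=-1, v≡3 (mod 7); (5|7)=-1, (3|7)=-1; sign (−1)^0·-1^-1·-1^0 = -1.
(a,b)_19: α=1, u≡17; β=3, v≡2 (mod 19); (17|19)=+1, (2|19)=-1; sign (−1)^1·+1^3·-1^1 = +1.
(a,b)_17: α=2, u≡1; β=4, v≡11 (mod 17); (1|17)=+1, (11|17)=-1; sign (−1)^0·+1^4·-1^2 = +1.
(a,b)_31: α=0, u≡23; β=3, v≡11 (mod 31); (23|31)=-1, (11|31)=-1; sign (−1)^0·-1^3·-1^0 = -1.
(a,b)_∞: sgn(2337)=+, sgn(2535645)=+, so +1.
(a,b)_3: α=1, u≡2; β=-5, v≡1 (mod 3); (2|3)=-1, (1|3)=+1; sign (−1)^1·-1^-5·+1^1 = +1.
(a,b)_5: α=-6, u≡2; β=-5, v≡1 (mod 5); (2|5)=-1, (1|5)=+1; sign (−1)^0·-1^-5·+1^-6 = -1.
Ram(2337, 2535645) = {5, 7, 31, 41}; no ℚ_5-point on the conic.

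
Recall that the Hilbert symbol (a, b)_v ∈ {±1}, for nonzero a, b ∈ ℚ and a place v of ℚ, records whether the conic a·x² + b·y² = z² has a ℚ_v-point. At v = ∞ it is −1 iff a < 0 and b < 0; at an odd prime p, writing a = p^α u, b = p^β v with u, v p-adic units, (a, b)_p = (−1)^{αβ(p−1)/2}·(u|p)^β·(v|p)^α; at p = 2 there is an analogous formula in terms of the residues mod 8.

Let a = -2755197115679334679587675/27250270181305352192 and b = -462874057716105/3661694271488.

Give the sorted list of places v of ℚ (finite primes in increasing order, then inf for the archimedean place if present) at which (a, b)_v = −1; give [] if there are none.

(a, b) ≡ (-6, -210) mod (ℚ^×)²; places V = {2, 3, 5, 7, 11, 23, 31, ∞}.
(a,b)_11: α=-4, u≡3; β=-2, v≡7 (mod 11); (3|11)=+1, (7|11)=-1; sign (−1)^0·+1^-2·-1^-4 = +1.
(a,b)_2: α=-21, β=-15; u≡5, v≡7 (mod 8); ε(u)ε(v)=0·1, αω(v)=-21·0, βω(u)=-15·1; sum ≡ 1  ⇒  -1.
(a,b)_3: α=17, u≡1; β=9, v≡2 (mod 3); (1|3)=+1, (2|3)=-1; sign (−1)^1·+1^9·-1^17 = +1.
(a,b)_7: α=8, u≡2; β=5, v≡3 (mod 7); (2|7)=+1, (3|7)=-1; sign (−1)^0·+1^5·-1^8 = +1.
(a,b)_5: α=2, u≡4; β=1, v≡3 (mod 5); (4|5)=+1, (3|5)=-1; sign (−1)^0·+1^1·-1^2 = +1.
(a,b)_∞: sgn(-6)=−, sgn(-210)=−, so -1.
(a,b)_31: α=-6, u≡8; β=-4, v≡16 (mod 31); (8|31)=+1, (16|31)=+1; sign (−1)^0·+1^-4·+1^-6 = +1.
(a,b)_23: α=6, u≡19; β=4, v≡10 (mod 23); (19|23)=-1, (10|23)=-1; sign (−1)^0·-1^4·-1^6 = +1.
|Ram(-6, -210)| = 2, even; anisotropic at {2, ∞}.

[2, inf]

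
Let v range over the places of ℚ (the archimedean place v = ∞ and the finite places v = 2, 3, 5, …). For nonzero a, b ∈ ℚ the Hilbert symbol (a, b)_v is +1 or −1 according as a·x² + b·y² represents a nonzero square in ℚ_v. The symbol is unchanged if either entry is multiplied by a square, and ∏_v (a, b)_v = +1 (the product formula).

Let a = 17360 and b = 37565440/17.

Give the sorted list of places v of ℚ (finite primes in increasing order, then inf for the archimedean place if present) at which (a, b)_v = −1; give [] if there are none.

[5, 11, 17, 29]

Mod squares: a ≡ 1085, b ≡ 623645. Check v ∈ {∞, 2, 5, 7, 11, 17, 23, 29, 31}.
v=7: a=7^1·(≡2), b=7^0·(≡1) mod 7; (2|7)=+1, (1|7)=+1; (−1)^{1·0·3}·(+1)^0·(+1)^1 = +1.
v=29: a=29^0·(≡18), b=29^1·(≡1) mod 29; (18|29)=-1, (1|29)=+1; (−1)^{0·1·14}·(-1)^1·(+1)^0 = -1.
v=2: v_2(a)=4, v_2(b)=10; units ≡ 5, 5 (mod 8); ε·ε+αω+βω = 0·0+4·1+10·1 ≡ 0  ⇒  (a,b)_2 = +1.
v=31: a=31^1·(≡2), b=31^0·(≡8) mod 31; (2|31)=+1, (8|31)=+1; (−1)^{1·0·15}·(+1)^0·(+1)^1 = +1.
v=11: a=11^0·(≡2), b=11^1·(≡4) mod 11; (2|11)=-1, (4|11)=+1; (−1)^{0·1·5}·(-1)^1·(+1)^0 = -1.
v=5: a=5^1·(≡2), b=5^1·(≡4) mod 5; (2|5)=-1, (4|5)=+1; (−1)^{1·1·2}·(-1)^1·(+1)^1 = -1.
v=17: a=17^0·(≡3), b=17^-1·(≡13) mod 17; (3|17)=-1, (13|17)=+1; (−1)^{0·-1·8}·(-1)^-1·(+1)^0 = -1.
v=23: a=23^0·(≡18), b=23^1·(≡7) mod 23; (18|23)=+1, (7|23)=-1; (−1)^{0·1·11}·(+1)^1·(-1)^0 = +1.
v=∞: 1085 > 0 and 623645 > 0  ⇒  (a,b)_∞ = +1.
|Ram(1085, 623645)| = 4, even; anisotropic at {5, 11, 17, 29}.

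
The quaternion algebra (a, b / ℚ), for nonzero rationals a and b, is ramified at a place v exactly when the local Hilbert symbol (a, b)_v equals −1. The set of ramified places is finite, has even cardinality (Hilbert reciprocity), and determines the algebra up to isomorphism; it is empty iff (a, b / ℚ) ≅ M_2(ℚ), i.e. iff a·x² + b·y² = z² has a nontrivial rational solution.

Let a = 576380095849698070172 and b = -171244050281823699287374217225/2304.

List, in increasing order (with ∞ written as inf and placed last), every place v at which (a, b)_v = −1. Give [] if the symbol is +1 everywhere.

Mod squares: a ≡ 527, b ≡ -215441. Check v ∈ {∞, 2, 3, 5, 11, 17, 19, 23, 29, 31}.
v=11: a=11^6·(≡6), b=11^8·(≡4) mod 11; (6|11)=-1, (4|11)=+1; (−1)^{6·8·5}·(-1)^8·(+1)^6 = +1.
v=∞: 527 > 0 and -215441 < 0  ⇒  (a,b)_∞ = +1.
v=3: a=3^0·(≡2), b=3^-2·(≡1) mod 3; (2|3)=-1, (1|3)=+1; (−1)^{0·-2·1}·(-1)^-2·(+1)^0 = +1.
v=31: a=31^3·(≡27), b=31^4·(≡14) mod 31; (27|31)=-1, (14|31)=+1; (−1)^{3·4·15}·(-1)^4·(+1)^3 = +1.
v=5: a=5^0·(≡2), b=5^2·(≡4) mod 5; (2|5)=-1, (4|5)=+1; (−1)^{0·2·2}·(-1)^2·(+1)^0 = +1.
v=19: a=19^2·(≡13), b=19^3·(≡6) mod 19; (13|19)=-1, (6|19)=+1; (−1)^{2·3·9}·(-1)^3·(+1)^2 = -1.
v=17: a=17^1·(≡5), b=17^1·(≡8) mod 17; (5|17)=-1, (8|17)=+1; (−1)^{1·1·8}·(-1)^1·(+1)^1 = -1.
v=29: a=29^2·(≡9), b=29^3·(≡25) mod 29; (9|29)=+1, (25|29)=+1; (−1)^{2·3·14}·(+1)^3·(+1)^2 = +1.
v=2: v_2(a)=2, v_2(b)=-8; units ≡ 7, 7 (mod 8); ε·ε+αω+βω = 1·1+2·0+-8·0 ≡ 1  ⇒  (a,b)_2 = -1.
v=23: a=23^2·(≡15), b=23^3·(≡21) mod 23; (15|23)=-1, (21|23)=-1; (−1)^{2·3·11}·(-1)^3·(-1)^2 = -1.
Ram(527, -215441) = {2, 17, 19, 23}; no ℚ_2-point on the conic.

[2, 17, 19, 23]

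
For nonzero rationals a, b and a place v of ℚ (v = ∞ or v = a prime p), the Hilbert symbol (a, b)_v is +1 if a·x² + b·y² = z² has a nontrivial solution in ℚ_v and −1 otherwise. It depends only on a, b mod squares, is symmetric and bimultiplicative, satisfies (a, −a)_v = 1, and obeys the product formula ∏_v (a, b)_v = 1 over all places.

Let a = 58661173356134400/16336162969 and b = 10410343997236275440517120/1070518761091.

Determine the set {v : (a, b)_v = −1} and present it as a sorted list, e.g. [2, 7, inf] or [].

[2, 3, 17, 19]

(a, b) ≡ (51, 1995) mod (ℚ^×)²; places V = {2, 3, 5, 7, 13, 17, 19, 23, 31, ∞}.
(a,b)_23: α=2, u≡21; β=2, v≡11 (mod 23); (21|23)=-1, (11|23)=-1; sign (−1)^0·-1^2·-1^2 = +1.
(a,b)_3: α=5, u≡2; β=3, v≡2 (mod 3); (2|3)=-1, (2|3)=-1; sign (−1)^1·-1^3·-1^5 = -1.
(a,b)_5: α=2, u≡4; β=1, v≡4 (mod 5); (4|5)=+1, (4|5)=+1; sign (−1)^0·+1^1·+1^2 = +1.
(a,b)_31: α=-4, u≡8; β=-4, v≡12 (mod 31); (8|31)=+1, (12|31)=-1; sign (−1)^0·+1^-4·-1^-4 = +1.
(a,b)_2: α=30, β=56; u≡3, v≡3 (mod 8); ε(u)ε(v)=1·1, αω(v)=30·1, βω(u)=56·1; sum ≡ 1  ⇒  -1.
(a,b)_13: α=0, u≡10; β=-2, v≡2 (mod 13); (10|13)=+1, (2|13)=-1; sign (−1)^0·+1^-2·-1^0 = +1.
(a,b)_17: α=1, u≡7; β=2, v≡7 (mod 17); (7|17)=-1, (7|17)=-1; sign (−1)^0·-1^2·-1^1 = -1.
(a,b)_∞: sgn(51)=+, sgn(1995)=+, so +1.
(a,b)_19: α=-2, u≡12; β=-3, v≡10 (mod 19); (12|19)=-1, (10|19)=-1; sign (−1)^0·-1^-3·-1^-2 = -1.
(a,b)_7: α=-2, u≡1; β=1, v≡5 (mod 7); (1|7)=+1, (5|7)=-1; sign (−1)^0·+1^1·-1^-2 = +1.
(51, 1995 / ℚ) ramifies at {2, 3, 17, 19}: a division algebra.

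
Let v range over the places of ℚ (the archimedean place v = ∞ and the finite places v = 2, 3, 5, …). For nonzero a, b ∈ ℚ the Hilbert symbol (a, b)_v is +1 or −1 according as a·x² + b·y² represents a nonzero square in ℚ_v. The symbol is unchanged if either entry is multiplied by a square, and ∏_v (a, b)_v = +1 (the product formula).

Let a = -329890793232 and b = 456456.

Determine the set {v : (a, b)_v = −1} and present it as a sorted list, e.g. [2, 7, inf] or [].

[7, 13]

Mod squares: a ≡ -57, b ≡ 114114. Check v ∈ {∞, 2, 3, 7, 11, 13, 19}.
v=11: a=11^2·(≡4), b=11^1·(≡4) mod 11; (4|11)=+1, (4|11)=+1; (−1)^{2·1·5}·(+1)^1·(+1)^2 = +1.
v=∞: -57 < 0 and 114114 > 0  ⇒  (a,b)_∞ = +1.
v=19: a=19^3·(≡1), b=19^1·(≡8) mod 19; (1|19)=+1, (8|19)=-1; (−1)^{3·1·9}·(+1)^1·(-1)^3 = +1.
v=7: a=7^2·(≡5), b=7^1·(≡3) mod 7; (5|7)=-1, (3|7)=-1; (−1)^{2·1·3}·(-1)^1·(-1)^2 = -1.
v=3: a=3^1·(≡2), b=3^1·(≡1) mod 3; (2|3)=-1, (1|3)=+1; (−1)^{1·1·1}·(-1)^1·(+1)^1 = +1.
v=2: v_2(a)=4, v_2(b)=3; units ≡ 7, 1 (mod 8); ε·ε+αω+βω = 1·0+4·0+3·0 ≡ 0  ⇒  (a,b)_2 = +1.
v=13: a=13^2·(≡6), b=13^1·(≡12) mod 13; (6|13)=-1, (12|13)=+1; (−1)^{2·1·6}·(-1)^1·(+1)^2 = -1.
Ram(-57, 114114) = {7, 13}; no ℚ_7-point on the conic.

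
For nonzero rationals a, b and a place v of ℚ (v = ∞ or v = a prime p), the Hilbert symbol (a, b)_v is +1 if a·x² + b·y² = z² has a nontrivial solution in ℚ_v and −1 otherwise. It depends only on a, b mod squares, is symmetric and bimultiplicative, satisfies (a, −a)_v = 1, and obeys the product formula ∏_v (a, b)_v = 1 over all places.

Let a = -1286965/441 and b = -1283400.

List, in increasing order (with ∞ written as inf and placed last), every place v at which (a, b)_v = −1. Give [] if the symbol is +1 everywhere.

[31, inf]

(a, b) ≡ (-3565, -1426) mod (ℚ^×)²; places V = {2, 3, 5, 7, 19, 23, 31, ∞}.
(a,b)_3: α=-2, u≡2; β=2, v≡2 (mod 3); (2|3)=-1, (2|3)=-1; sign (−1)^0·-1^2·-1^-2 = +1.
(a,b)_19: α=2, u≡16; β=0, v≡12 (mod 19); (16|19)=+1, (12|19)=-1; sign (−1)^0·+1^0·-1^2 = +1.
(a,b)_7: α=-2, u≡3; β=0, v≡1 (mod 7); (3|7)=-1, (1|7)=+1; sign (−1)^0·-1^0·+1^-2 = +1.
(a,b)_31: α=1, u≡8; β=1, v≡16 (mod 31); (8|31)=+1, (16|31)=+1; sign (−1)^1·+1^1·+1^1 = -1.
(a,b)_5: α=1, u≡2; β=2, v≡4 (mod 5); (2|5)=-1, (4|5)=+1; sign (−1)^0·-1^2·+1^1 = +1.
(a,b)_23: α=1, u≡1; β=1, v≡21 (mod 23); (1|23)=+1, (21|23)=-1; sign (−1)^1·+1^1·-1^1 = +1.
(a,b)_2: α=0, β=3; u≡3, v≡7 (mod 8); ε(u)ε(v)=1·1, αω(v)=0·0, βω(u)=3·1; sum ≡ 0  ⇒  +1.
(a,b)_∞: sgn(-3565)=−, sgn(-1426)=−, so -1.
|Ram(-3565, -1426)| = 2, even; anisotropic at {31, ∞}.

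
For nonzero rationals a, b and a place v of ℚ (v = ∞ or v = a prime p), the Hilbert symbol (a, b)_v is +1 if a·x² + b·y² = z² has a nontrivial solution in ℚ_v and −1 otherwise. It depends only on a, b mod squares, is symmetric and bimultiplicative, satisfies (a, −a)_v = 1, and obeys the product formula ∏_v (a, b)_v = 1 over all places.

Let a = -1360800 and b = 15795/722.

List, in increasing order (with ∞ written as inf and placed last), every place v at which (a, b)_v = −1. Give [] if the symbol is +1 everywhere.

[2, 3, 5, 7]

(a, b) ≡ (-42, 390) mod (ℚ^×)²; places V = {2, 3, 5, 7, 13, 19, ∞}.
(a,b)_19: α=0, u≡18; β=-2, v≡3 (mod 19); (18|19)=-1, (3|19)=-1; sign (−1)^0·-1^-2·-1^0 = +1.
(a,b)_3: α=5, u≡1; β=5, v≡1 (mod 3); (1|3)=+1, (1|3)=+1; sign (−1)^1·+1^5·+1^5 = -1.
(a,b)_2: α=5, β=-1; u≡3, v≡3 (mod 8); ε(u)ε(v)=1·1, αω(v)=5·1, βω(u)=-1·1; sum ≡ 1  ⇒  -1.
(a,b)_5: α=2, u≡3; β=1, v≡2 (mod 5); (3|5)=-1, (2|5)=-1; sign (−1)^0·-1^1·-1^2 = -1.
(a,b)_∞: sgn(-42)=−, sgn(390)=+, so +1.
(a,b)_13: α=0, u≡1; β=1, v≡12 (mod 13); (1|13)=+1, (12|13)=+1; sign (−1)^0·+1^1·+1^0 = +1.
(a,b)_7: α=1, u≡4; β=0, v≡3 (mod 7); (4|7)=+1, (3|7)=-1; sign (−1)^0·+1^0·-1^1 = -1.
(-42, 390 / ℚ) ramifies at {2, 3, 5, 7}: a division algebra.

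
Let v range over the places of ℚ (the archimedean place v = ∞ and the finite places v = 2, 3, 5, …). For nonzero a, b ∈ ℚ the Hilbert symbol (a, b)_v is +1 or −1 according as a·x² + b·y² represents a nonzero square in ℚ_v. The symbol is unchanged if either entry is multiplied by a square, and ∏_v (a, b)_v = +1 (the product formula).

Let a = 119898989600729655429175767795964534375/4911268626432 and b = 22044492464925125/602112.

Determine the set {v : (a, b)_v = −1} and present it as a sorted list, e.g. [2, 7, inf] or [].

Mod squares: a ≡ 26085, b ≡ 23450415. Check v ∈ {∞, 2, 3, 5, 7, 11, 13, 17, 19, 29, 31, 37, 43, 47}.
v=43: a=43^0·(≡5), b=43^2·(≡9) mod 43; (5|43)=-1, (9|43)=+1; (−1)^{0·2·21}·(-1)^2·(+1)^0 = +1.
v=5: a=5^5·(≡3), b=5^3·(≡3) mod 5; (3|5)=-1, (3|5)=-1; (−1)^{5·3·2}·(-1)^3·(-1)^5 = +1.
v=47: a=47^3·(≡43), b=47^1·(≡43) mod 47; (43|47)=-1, (43|47)=-1; (−1)^{3·1·23}·(-1)^1·(-1)^3 = -1.
v=∞: 26085 > 0 and 23450415 > 0  ⇒  (a,b)_∞ = +1.
v=11: a=11^6·(≡3), b=11^0·(≡6) mod 11; (3|11)=+1, (6|11)=-1; (−1)^{6·0·5}·(+1)^0·(-1)^6 = +1.
v=37: a=37^5·(≡15), b=37^1·(≡5) mod 37; (15|37)=-1, (5|37)=-1; (−1)^{5·1·18}·(-1)^1·(-1)^5 = +1.
v=13: a=13^4·(≡8), b=13^2·(≡4) mod 13; (8|13)=-1, (4|13)=+1; (−1)^{4·2·6}·(-1)^2·(+1)^4 = +1.
v=17: a=17^-2·(≡12), b=17^0·(≡10) mod 17; (12|17)=-1, (10|17)=-1; (−1)^{-2·0·8}·(-1)^0·(-1)^-2 = +1.
v=7: a=7^-4·(≡3), b=7^-2·(≡2) mod 7; (3|7)=-1, (2|7)=+1; (−1)^{-4·-2·3}·(-1)^-2·(+1)^-4 = +1.
v=19: a=19^4·(≡7), b=19^2·(≡11) mod 19; (7|19)=+1, (11|19)=+1; (−1)^{4·2·9}·(+1)^2·(+1)^4 = +1.
v=3: a=3^-3·(≡1), b=3^-1·(≡2) mod 3; (1|3)=+1, (2|3)=-1; (−1)^{-3·-1·1}·(+1)^-1·(-1)^-3 = +1.
v=31: a=31^2·(≡4), b=31^1·(≡27) mod 31; (4|31)=+1, (27|31)=-1; (−1)^{2·1·15}·(+1)^1·(-1)^2 = +1.
v=2: v_2(a)=-18, v_2(b)=-12; units ≡ 5, 7 (mod 8); ε·ε+αω+βω = 0·1+-18·0+-12·1 ≡ 0  ⇒  (a,b)_2 = +1.
v=29: a=29^2·(≡27), b=29^1·(≡24) mod 29; (27|29)=-1, (24|29)=+1; (−1)^{2·1·14}·(-1)^1·(+1)^2 = -1.
Ram(26085, 23450415) = {29, 47}; no ℚ_29-point on the conic.

[29, 47]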